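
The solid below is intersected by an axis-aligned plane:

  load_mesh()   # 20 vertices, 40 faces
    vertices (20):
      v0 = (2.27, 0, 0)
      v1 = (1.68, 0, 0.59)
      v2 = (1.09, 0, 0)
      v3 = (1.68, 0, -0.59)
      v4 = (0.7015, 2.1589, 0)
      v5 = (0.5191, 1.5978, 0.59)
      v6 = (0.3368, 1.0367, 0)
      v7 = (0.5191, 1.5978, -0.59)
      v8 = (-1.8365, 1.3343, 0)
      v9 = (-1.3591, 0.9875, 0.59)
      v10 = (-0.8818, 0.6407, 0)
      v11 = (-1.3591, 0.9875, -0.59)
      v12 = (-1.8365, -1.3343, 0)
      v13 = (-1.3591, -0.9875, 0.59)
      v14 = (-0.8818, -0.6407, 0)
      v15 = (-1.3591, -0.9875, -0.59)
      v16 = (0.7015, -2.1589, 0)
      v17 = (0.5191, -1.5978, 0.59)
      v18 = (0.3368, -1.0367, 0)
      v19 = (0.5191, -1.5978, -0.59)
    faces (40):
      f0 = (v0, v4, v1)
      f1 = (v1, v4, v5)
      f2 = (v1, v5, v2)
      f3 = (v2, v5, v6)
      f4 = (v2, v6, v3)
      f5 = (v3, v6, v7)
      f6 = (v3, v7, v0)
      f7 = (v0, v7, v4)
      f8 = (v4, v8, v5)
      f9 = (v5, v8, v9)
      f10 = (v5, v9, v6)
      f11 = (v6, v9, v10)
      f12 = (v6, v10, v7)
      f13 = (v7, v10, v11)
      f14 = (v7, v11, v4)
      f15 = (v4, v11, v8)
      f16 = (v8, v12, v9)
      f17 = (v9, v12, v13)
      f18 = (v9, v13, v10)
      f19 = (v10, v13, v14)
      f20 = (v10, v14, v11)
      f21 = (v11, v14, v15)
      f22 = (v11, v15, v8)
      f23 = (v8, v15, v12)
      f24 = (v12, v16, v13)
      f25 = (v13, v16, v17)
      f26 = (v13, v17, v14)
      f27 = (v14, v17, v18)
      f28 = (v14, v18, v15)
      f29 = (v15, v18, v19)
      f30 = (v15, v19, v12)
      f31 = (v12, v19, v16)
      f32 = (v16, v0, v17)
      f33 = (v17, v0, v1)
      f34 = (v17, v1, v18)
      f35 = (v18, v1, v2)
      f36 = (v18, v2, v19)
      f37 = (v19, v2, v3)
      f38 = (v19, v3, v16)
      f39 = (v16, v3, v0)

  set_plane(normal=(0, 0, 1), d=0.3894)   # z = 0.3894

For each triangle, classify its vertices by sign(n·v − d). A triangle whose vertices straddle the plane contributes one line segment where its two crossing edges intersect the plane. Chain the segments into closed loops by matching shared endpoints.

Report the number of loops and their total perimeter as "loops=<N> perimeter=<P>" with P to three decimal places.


Straddling triangles (20 of 40):
  (v0,v4,v1) [--+] → (1.34731, 0.734026, 0.3894)–(1.8806, 0, 0.3894)  len=0.9073
  (v1,v4,v5) [+-+] → (1.34731, 0.734026, 0.3894)–(0.581116, 1.78857, 0.3894)  len=1.3035
  (v1,v5,v2) [++-] → (0.713206, 1.05455, 0.3894)–(1.4794, 0, 0.3894)  len=1.3035
  (v2,v5,v6) [-+-] → (0.713206, 1.05455, 0.3894)–(0.457118, 1.40703, 0.3894)  len=0.4357
  (v4,v8,v5) [--+] → (-0.281804, 1.50821, 0.3894)–(0.581116, 1.78857, 0.3894)  len=0.9073
  (v5,v8,v9) [+-+] → (-0.281804, 1.50821, 0.3894)–(-1.52142, 1.10541, 0.3894)  len=1.3034
  (v5,v9,v6) [++-] → (-0.782494, 1.00423, 0.3894)–(0.457118, 1.40703, 0.3894)  len=1.3034
  (v6,v9,v10) [-+-] → (-0.782494, 1.00423, 0.3894)–(-1.19682, 0.869588, 0.3894)  len=0.4357
  (v8,v12,v9) [--+] → (-1.52142, 0.198088, 0.3894)–(-1.52142, 1.10541, 0.3894)  len=0.9073
  (v9,v12,v13) [+-+] → (-1.52142, 0.198088, 0.3894)–(-1.52142, -1.10541, 0.3894)  len=1.3035
  (v9,v13,v10) [++-] → (-1.19682, -0.433912, 0.3894)–(-1.19682, 0.869588, 0.3894)  len=1.3035
  (v10,v13,v14) [-+-] → (-1.19682, -0.433912, 0.3894)–(-1.19682, -0.869588, 0.3894)  len=0.4357
  (v12,v16,v13) [--+] → (-0.658496, -1.38578, 0.3894)–(-1.52142, -1.10541, 0.3894)  len=0.9073
  (v13,v16,v17) [+-+] → (-0.658496, -1.38578, 0.3894)–(0.581116, -1.78857, 0.3894)  len=1.3034
  (v13,v17,v14) [++-] → (0.042794, -1.27239, 0.3894)–(-1.19682, -0.869588, 0.3894)  len=1.3034
  (v14,v17,v18) [-+-] → (0.042794, -1.27239, 0.3894)–(0.457118, -1.40703, 0.3894)  len=0.4357
  (v16,v0,v17) [--+] → (1.11441, -1.05455, 0.3894)–(0.581116, -1.78857, 0.3894)  len=0.9073
  (v17,v0,v1) [+-+] → (1.11441, -1.05455, 0.3894)–(1.8806, 0, 0.3894)  len=1.3035
  (v17,v1,v18) [++-] → (1.22331, -0.352478, 0.3894)–(0.457118, -1.40703, 0.3894)  len=1.3035
  (v18,v1,v2) [-+-] → (1.22331, -0.352478, 0.3894)–(1.4794, 0, 0.3894)  len=0.4357

Chained into 2 loop(s):
  loop 1: 10 segments, perimeter = 11.0539
  loop 2: 10 segments, perimeter = 8.6957
Total perimeter = 19.750

loops=2 perimeter=19.750


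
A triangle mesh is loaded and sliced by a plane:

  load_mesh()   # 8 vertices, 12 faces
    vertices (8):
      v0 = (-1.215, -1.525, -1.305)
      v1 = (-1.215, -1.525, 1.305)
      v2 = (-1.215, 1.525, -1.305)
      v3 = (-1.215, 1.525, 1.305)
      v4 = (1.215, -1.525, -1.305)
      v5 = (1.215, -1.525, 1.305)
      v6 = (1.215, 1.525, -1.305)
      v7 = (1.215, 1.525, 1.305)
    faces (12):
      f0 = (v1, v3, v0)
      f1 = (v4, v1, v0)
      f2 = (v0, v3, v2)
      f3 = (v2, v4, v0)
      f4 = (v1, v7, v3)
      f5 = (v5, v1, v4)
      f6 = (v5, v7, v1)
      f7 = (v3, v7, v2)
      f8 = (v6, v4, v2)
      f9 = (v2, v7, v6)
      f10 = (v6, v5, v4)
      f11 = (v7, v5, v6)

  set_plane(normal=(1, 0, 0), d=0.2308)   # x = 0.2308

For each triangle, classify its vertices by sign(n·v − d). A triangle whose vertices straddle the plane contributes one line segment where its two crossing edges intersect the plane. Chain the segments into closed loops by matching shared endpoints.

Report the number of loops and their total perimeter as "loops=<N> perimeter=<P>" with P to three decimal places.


loops=1 perimeter=11.320

Straddling triangles (8 of 12):
  (v4,v1,v0) [+--] → (0.2308, -1.525, -0.247896)–(0.2308, -1.525, -1.305)  len=1.0571
  (v2,v4,v0) [-+-] → (0.2308, -0.289687, -1.305)–(0.2308, -1.525, -1.305)  len=1.2353
  (v1,v7,v3) [-+-] → (0.2308, 0.289687, 1.305)–(0.2308, 1.525, 1.305)  len=1.2353
  (v5,v1,v4) [+-+] → (0.2308, -1.525, 1.305)–(0.2308, -1.525, -0.247896)  len=1.5529
  (v5,v7,v1) [++-] → (0.2308, 0.289687, 1.305)–(0.2308, -1.525, 1.305)  len=1.8147
  (v3,v7,v2) [-+-] → (0.2308, 1.525, 1.305)–(0.2308, 1.525, 0.247896)  len=1.0571
  (v6,v4,v2) [++-] → (0.2308, -0.289687, -1.305)–(0.2308, 1.525, -1.305)  len=1.8147
  (v2,v7,v6) [-++] → (0.2308, 1.525, 0.247896)–(0.2308, 1.525, -1.305)  len=1.5529

Chained into 1 loop(s):
  loop 1: 8 segments, perimeter = 11.3200
Total perimeter = 11.320


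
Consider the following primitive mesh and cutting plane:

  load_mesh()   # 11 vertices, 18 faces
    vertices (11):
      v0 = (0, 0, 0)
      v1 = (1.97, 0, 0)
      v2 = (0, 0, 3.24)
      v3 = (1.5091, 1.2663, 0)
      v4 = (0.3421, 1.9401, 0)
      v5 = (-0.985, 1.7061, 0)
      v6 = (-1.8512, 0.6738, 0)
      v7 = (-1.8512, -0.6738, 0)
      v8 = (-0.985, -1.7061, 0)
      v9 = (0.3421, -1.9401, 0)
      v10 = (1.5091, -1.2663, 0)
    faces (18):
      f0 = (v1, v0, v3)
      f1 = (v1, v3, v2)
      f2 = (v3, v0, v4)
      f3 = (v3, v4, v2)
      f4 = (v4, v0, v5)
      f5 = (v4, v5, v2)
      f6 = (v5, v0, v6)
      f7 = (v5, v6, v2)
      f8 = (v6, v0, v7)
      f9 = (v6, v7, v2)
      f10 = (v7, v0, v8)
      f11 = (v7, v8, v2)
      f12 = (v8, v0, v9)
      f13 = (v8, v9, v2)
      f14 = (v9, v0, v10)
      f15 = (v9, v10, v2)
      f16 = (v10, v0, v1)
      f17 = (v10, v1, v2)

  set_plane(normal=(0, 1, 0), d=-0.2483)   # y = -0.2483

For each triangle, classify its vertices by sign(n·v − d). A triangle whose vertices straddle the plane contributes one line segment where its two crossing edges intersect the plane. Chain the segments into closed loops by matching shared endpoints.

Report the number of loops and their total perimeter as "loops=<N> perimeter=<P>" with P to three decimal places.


Straddling triangles (10 of 18):
  (v6,v0,v7) [++-] → (-0.68218, -0.2483, 0)–(-1.8512, -0.2483, 0)  len=1.1690
  (v6,v7,v2) [+-+] → (-1.8512, -0.2483, 0)–(-0.68218, -0.2483, 2.04604)  len=2.3565
  (v7,v0,v8) [-+-] → (-0.68218, -0.2483, 0)–(-0.143354, -0.2483, 0)  len=0.5388
  (v7,v8,v2) [--+] → (-0.143354, -0.2483, 2.76846)–(-0.68218, -0.2483, 2.04604)  len=0.9012
  (v8,v0,v9) [-+-] → (-0.143354, -0.2483, 0)–(0.043783, -0.2483, 0)  len=0.1871
  (v8,v9,v2) [--+] → (0.043783, -0.2483, 2.82533)–(-0.143354, -0.2483, 2.76846)  len=0.1956
  (v9,v0,v10) [-+-] → (0.043783, -0.2483, 0)–(0.295909, -0.2483, 0)  len=0.2521
  (v9,v10,v2) [--+] → (0.295909, -0.2483, 2.60469)–(0.043783, -0.2483, 2.82533)  len=0.3350
  (v10,v0,v1) [-++] → (0.295909, -0.2483, 0)–(1.87963, -0.2483, 0)  len=1.5837
  (v10,v1,v2) [-++] → (1.87963, -0.2483, 0)–(0.295909, -0.2483, 2.60469)  len=3.0484

Chained into 1 loop(s):
  loop 1: 10 segments, perimeter = 10.5675
Total perimeter = 10.568

loops=1 perimeter=10.568


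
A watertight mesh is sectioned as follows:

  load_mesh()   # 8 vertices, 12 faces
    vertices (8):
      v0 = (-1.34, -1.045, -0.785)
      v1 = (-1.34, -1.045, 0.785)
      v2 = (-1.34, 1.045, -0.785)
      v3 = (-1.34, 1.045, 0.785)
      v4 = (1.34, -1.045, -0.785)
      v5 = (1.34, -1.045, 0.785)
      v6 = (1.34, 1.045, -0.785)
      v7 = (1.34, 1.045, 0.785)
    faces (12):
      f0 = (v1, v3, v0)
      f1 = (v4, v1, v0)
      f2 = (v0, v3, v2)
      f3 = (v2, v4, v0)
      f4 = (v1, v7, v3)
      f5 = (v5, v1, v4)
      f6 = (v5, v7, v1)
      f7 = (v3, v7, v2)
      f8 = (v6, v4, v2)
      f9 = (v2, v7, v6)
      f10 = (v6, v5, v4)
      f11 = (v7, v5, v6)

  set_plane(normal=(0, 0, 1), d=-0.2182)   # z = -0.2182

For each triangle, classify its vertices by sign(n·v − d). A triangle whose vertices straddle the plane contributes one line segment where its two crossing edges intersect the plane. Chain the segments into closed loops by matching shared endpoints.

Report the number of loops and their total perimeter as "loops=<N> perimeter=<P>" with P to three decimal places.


Straddling triangles (8 of 12):
  (v1,v3,v0) [++-] → (-1.34, -0.29047, -0.2182)–(-1.34, -1.045, -0.2182)  len=0.7545
  (v4,v1,v0) [-+-] → (0.372469, -1.045, -0.2182)–(-1.34, -1.045, -0.2182)  len=1.7125
  (v0,v3,v2) [-+-] → (-1.34, -0.29047, -0.2182)–(-1.34, 1.045, -0.2182)  len=1.3355
  (v5,v1,v4) [++-] → (0.372469, -1.045, -0.2182)–(1.34, -1.045, -0.2182)  len=0.9675
  (v3,v7,v2) [++-] → (-0.372469, 1.045, -0.2182)–(-1.34, 1.045, -0.2182)  len=0.9675
  (v2,v7,v6) [-+-] → (-0.372469, 1.045, -0.2182)–(1.34, 1.045, -0.2182)  len=1.7125
  (v6,v5,v4) [-+-] → (1.34, 0.29047, -0.2182)–(1.34, -1.045, -0.2182)  len=1.3355
  (v7,v5,v6) [++-] → (1.34, 0.29047, -0.2182)–(1.34, 1.045, -0.2182)  len=0.7545

Chained into 1 loop(s):
  loop 1: 8 segments, perimeter = 9.5400
Total perimeter = 9.540

loops=1 perimeter=9.540


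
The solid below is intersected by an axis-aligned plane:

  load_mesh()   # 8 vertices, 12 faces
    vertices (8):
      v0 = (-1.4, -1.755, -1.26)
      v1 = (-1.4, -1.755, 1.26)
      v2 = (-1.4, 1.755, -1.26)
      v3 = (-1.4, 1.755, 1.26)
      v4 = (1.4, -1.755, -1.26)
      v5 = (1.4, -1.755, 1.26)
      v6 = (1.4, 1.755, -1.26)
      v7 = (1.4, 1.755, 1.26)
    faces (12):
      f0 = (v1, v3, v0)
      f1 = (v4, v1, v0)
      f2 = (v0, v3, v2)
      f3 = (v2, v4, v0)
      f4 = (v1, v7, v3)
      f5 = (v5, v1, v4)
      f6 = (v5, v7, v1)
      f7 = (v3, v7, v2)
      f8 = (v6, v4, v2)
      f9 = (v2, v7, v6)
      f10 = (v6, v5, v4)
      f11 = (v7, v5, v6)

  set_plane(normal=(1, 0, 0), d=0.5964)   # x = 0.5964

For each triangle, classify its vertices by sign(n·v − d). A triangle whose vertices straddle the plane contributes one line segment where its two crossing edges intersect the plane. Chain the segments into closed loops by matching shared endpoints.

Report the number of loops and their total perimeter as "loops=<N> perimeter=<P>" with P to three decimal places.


Straddling triangles (8 of 12):
  (v4,v1,v0) [+--] → (0.5964, -1.755, -0.53676)–(0.5964, -1.755, -1.26)  len=0.7232
  (v2,v4,v0) [-+-] → (0.5964, -0.74763, -1.26)–(0.5964, -1.755, -1.26)  len=1.0074
  (v1,v7,v3) [-+-] → (0.5964, 0.74763, 1.26)–(0.5964, 1.755, 1.26)  len=1.0074
  (v5,v1,v4) [+-+] → (0.5964, -1.755, 1.26)–(0.5964, -1.755, -0.53676)  len=1.7968
  (v5,v7,v1) [++-] → (0.5964, 0.74763, 1.26)–(0.5964, -1.755, 1.26)  len=2.5026
  (v3,v7,v2) [-+-] → (0.5964, 1.755, 1.26)–(0.5964, 1.755, 0.53676)  len=0.7232
  (v6,v4,v2) [++-] → (0.5964, -0.74763, -1.26)–(0.5964, 1.755, -1.26)  len=2.5026
  (v2,v7,v6) [-++] → (0.5964, 1.755, 0.53676)–(0.5964, 1.755, -1.26)  len=1.7968

Chained into 1 loop(s):
  loop 1: 8 segments, perimeter = 12.0600
Total perimeter = 12.060

loops=1 perimeter=12.060


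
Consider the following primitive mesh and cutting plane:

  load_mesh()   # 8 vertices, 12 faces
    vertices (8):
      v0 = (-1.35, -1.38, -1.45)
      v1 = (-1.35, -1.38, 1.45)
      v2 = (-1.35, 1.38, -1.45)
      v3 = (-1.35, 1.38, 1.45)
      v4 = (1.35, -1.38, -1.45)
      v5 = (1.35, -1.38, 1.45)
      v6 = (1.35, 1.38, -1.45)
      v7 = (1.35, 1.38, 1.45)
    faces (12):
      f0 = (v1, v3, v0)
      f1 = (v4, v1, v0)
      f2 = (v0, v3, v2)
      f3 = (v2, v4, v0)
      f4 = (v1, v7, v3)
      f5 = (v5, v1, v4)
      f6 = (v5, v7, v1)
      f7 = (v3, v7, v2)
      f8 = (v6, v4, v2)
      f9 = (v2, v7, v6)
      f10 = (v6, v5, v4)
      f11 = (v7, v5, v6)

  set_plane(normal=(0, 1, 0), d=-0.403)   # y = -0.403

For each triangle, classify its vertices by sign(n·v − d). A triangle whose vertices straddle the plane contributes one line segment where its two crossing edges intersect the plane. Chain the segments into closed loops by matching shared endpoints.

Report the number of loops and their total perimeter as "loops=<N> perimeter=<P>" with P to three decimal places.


loops=1 perimeter=11.200

Straddling triangles (8 of 12):
  (v1,v3,v0) [-+-] → (-1.35, -0.403, 1.45)–(-1.35, -0.403, -0.423442)  len=1.8734
  (v0,v3,v2) [-++] → (-1.35, -0.403, -0.423442)–(-1.35, -0.403, -1.45)  len=1.0266
  (v2,v4,v0) [+--] → (0.394239, -0.403, -1.45)–(-1.35, -0.403, -1.45)  len=1.7442
  (v1,v7,v3) [-++] → (-0.394239, -0.403, 1.45)–(-1.35, -0.403, 1.45)  len=0.9558
  (v5,v7,v1) [-+-] → (1.35, -0.403, 1.45)–(-0.394239, -0.403, 1.45)  len=1.7442
  (v6,v4,v2) [+-+] → (1.35, -0.403, -1.45)–(0.394239, -0.403, -1.45)  len=0.9558
  (v6,v5,v4) [+--] → (1.35, -0.403, 0.423442)–(1.35, -0.403, -1.45)  len=1.8734
  (v7,v5,v6) [+-+] → (1.35, -0.403, 1.45)–(1.35, -0.403, 0.423442)  len=1.0266

Chained into 1 loop(s):
  loop 1: 8 segments, perimeter = 11.2000
Total perimeter = 11.200


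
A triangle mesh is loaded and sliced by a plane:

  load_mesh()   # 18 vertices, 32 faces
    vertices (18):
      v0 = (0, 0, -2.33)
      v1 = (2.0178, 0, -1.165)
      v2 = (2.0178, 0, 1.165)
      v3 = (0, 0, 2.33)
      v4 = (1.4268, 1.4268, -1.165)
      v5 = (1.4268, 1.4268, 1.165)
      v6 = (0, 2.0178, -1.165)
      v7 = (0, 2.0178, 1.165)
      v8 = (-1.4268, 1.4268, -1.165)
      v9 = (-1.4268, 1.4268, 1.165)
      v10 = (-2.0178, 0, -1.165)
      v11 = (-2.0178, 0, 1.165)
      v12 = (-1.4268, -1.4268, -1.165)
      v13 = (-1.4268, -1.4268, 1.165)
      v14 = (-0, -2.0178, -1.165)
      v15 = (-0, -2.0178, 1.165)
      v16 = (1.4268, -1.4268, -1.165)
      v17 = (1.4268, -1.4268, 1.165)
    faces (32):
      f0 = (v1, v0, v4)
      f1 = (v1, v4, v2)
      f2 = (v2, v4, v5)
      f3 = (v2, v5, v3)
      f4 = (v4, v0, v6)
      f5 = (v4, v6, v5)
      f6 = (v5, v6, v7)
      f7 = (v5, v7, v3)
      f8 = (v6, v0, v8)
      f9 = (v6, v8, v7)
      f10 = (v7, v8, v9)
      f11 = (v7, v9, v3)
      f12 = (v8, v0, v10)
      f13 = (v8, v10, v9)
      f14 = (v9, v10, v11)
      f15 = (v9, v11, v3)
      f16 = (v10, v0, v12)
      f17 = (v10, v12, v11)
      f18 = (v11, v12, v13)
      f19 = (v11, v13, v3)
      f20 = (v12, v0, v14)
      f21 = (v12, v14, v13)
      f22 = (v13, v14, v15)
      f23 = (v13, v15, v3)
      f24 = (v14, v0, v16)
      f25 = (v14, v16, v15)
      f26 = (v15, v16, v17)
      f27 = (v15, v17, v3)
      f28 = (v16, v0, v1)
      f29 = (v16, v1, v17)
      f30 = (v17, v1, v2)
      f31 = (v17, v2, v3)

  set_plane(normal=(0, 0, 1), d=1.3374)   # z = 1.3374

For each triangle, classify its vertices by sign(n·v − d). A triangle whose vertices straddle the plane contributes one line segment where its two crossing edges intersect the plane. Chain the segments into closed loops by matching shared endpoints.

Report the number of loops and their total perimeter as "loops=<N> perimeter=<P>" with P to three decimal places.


Straddling triangles (8 of 32):
  (v2,v5,v3) [--+] → (1.21566, 1.21566, 1.3374)–(1.7192, 0, 1.3374)  len=1.3158
  (v5,v7,v3) [--+] → (0, 1.7192, 1.3374)–(1.21566, 1.21566, 1.3374)  len=1.3158
  (v7,v9,v3) [--+] → (-1.21566, 1.21566, 1.3374)–(0, 1.7192, 1.3374)  len=1.3158
  (v9,v11,v3) [--+] → (-1.7192, 0, 1.3374)–(-1.21566, 1.21566, 1.3374)  len=1.3158
  (v11,v13,v3) [--+] → (-1.21566, -1.21566, 1.3374)–(-1.7192, 0, 1.3374)  len=1.3158
  (v13,v15,v3) [--+] → (0, -1.7192, 1.3374)–(-1.21566, -1.21566, 1.3374)  len=1.3158
  (v15,v17,v3) [--+] → (1.21566, -1.21566, 1.3374)–(0, -1.7192, 1.3374)  len=1.3158
  (v17,v2,v3) [--+] → (1.7192, 0, 1.3374)–(1.21566, -1.21566, 1.3374)  len=1.3158

Chained into 1 loop(s):
  loop 1: 8 segments, perimeter = 10.5266
Total perimeter = 10.527

loops=1 perimeter=10.527


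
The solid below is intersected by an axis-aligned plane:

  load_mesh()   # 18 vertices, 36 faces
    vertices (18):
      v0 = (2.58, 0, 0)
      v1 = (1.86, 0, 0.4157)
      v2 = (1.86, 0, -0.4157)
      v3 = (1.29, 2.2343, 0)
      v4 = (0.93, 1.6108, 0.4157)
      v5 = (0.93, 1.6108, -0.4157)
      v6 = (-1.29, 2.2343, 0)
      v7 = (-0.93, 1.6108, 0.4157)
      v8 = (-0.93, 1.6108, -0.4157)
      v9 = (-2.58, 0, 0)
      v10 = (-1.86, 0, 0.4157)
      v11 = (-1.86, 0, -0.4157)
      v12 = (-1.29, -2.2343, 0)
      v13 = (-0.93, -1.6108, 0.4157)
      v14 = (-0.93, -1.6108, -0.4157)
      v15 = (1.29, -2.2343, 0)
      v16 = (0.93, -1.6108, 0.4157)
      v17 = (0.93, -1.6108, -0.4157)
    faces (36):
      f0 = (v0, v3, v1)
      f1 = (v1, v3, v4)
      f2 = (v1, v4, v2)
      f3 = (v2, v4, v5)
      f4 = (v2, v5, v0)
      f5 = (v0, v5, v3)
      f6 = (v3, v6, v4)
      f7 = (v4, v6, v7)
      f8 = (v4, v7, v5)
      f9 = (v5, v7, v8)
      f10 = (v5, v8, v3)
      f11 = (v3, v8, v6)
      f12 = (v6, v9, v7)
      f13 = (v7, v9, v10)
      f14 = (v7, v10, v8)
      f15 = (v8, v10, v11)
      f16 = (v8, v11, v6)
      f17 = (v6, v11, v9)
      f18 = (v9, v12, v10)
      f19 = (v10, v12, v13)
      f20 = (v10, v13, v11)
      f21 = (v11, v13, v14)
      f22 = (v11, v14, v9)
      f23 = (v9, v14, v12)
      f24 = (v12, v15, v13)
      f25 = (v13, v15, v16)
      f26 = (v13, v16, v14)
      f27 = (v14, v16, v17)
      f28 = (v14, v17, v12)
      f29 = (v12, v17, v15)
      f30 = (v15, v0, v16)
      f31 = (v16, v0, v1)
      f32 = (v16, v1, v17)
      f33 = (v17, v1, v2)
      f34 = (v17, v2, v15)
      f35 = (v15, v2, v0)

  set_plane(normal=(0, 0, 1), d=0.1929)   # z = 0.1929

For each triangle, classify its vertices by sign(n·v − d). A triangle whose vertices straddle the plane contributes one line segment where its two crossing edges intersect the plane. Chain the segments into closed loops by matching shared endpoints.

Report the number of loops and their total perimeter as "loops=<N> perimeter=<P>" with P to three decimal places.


loops=2 perimeter=24.635

Straddling triangles (24 of 36):
  (v0,v3,v1) [--+] → (1.5545, 1.1975, 0.1929)–(2.24589, 0, 0.1929)  len=1.3828
  (v1,v3,v4) [+-+] → (1.5545, 1.1975, 0.1929)–(1.12295, 1.94497, 0.1929)  len=0.8631
  (v1,v4,v2) [++-] → (1.17922, 1.17914, 0.1929)–(1.86, 0, 0.1929)  len=1.3615
  (v2,v4,v5) [-+-] → (1.17922, 1.17914, 0.1929)–(0.93, 1.6108, 0.1929)  len=0.4984
  (v3,v6,v4) [--+] → (-0.259839, 1.94497, 0.1929)–(1.12295, 1.94497, 0.1929)  len=1.3828
  (v4,v6,v7) [+-+] → (-0.259839, 1.94497, 0.1929)–(-1.12295, 1.94497, 0.1929)  len=0.8631
  (v4,v7,v5) [++-] → (-0.431554, 1.6108, 0.1929)–(0.93, 1.6108, 0.1929)  len=1.3616
  (v5,v7,v8) [-+-] → (-0.431554, 1.6108, 0.1929)–(-0.93, 1.6108, 0.1929)  len=0.4984
  (v6,v9,v7) [--+] → (-1.81434, 0.74747, 0.1929)–(-1.12295, 1.94497, 0.1929)  len=1.3828
  (v7,v9,v10) [+-+] → (-1.81434, 0.74747, 0.1929)–(-2.24589, 0, 0.1929)  len=0.8631
  (v7,v10,v8) [++-] → (-1.61078, 0.431665, 0.1929)–(-0.93, 1.6108, 0.1929)  len=1.3615
  (v8,v10,v11) [-+-] → (-1.61078, 0.431665, 0.1929)–(-1.86, 0, 0.1929)  len=0.4984
  (v9,v12,v10) [--+] → (-1.5545, -1.1975, 0.1929)–(-2.24589, 0, 0.1929)  len=1.3828
  (v10,v12,v13) [+-+] → (-1.5545, -1.1975, 0.1929)–(-1.12295, -1.94497, 0.1929)  len=0.8631
  (v10,v13,v11) [++-] → (-1.17922, -1.17914, 0.1929)–(-1.86, 0, 0.1929)  len=1.3615
  (v11,v13,v14) [-+-] → (-1.17922, -1.17914, 0.1929)–(-0.93, -1.6108, 0.1929)  len=0.4984
  (v12,v15,v13) [--+] → (0.259839, -1.94497, 0.1929)–(-1.12295, -1.94497, 0.1929)  len=1.3828
  (v13,v15,v16) [+-+] → (0.259839, -1.94497, 0.1929)–(1.12295, -1.94497, 0.1929)  len=0.8631
  (v13,v16,v14) [++-] → (0.431554, -1.6108, 0.1929)–(-0.93, -1.6108, 0.1929)  len=1.3616
  (v14,v16,v17) [-+-] → (0.431554, -1.6108, 0.1929)–(0.93, -1.6108, 0.1929)  len=0.4984
  (v15,v0,v16) [--+] → (1.81434, -0.74747, 0.1929)–(1.12295, -1.94497, 0.1929)  len=1.3828
  (v16,v0,v1) [+-+] → (1.81434, -0.74747, 0.1929)–(2.24589, 0, 0.1929)  len=0.8631
  (v16,v1,v17) [++-] → (1.61078, -0.431665, 0.1929)–(0.93, -1.6108, 0.1929)  len=1.3615
  (v17,v1,v2) [-+-] → (1.61078, -0.431665, 0.1929)–(1.86, 0, 0.1929)  len=0.4984

Chained into 2 loop(s):
  loop 1: 12 segments, perimeter = 13.4753
  loop 2: 12 segments, perimeter = 11.1600
Total perimeter = 24.635


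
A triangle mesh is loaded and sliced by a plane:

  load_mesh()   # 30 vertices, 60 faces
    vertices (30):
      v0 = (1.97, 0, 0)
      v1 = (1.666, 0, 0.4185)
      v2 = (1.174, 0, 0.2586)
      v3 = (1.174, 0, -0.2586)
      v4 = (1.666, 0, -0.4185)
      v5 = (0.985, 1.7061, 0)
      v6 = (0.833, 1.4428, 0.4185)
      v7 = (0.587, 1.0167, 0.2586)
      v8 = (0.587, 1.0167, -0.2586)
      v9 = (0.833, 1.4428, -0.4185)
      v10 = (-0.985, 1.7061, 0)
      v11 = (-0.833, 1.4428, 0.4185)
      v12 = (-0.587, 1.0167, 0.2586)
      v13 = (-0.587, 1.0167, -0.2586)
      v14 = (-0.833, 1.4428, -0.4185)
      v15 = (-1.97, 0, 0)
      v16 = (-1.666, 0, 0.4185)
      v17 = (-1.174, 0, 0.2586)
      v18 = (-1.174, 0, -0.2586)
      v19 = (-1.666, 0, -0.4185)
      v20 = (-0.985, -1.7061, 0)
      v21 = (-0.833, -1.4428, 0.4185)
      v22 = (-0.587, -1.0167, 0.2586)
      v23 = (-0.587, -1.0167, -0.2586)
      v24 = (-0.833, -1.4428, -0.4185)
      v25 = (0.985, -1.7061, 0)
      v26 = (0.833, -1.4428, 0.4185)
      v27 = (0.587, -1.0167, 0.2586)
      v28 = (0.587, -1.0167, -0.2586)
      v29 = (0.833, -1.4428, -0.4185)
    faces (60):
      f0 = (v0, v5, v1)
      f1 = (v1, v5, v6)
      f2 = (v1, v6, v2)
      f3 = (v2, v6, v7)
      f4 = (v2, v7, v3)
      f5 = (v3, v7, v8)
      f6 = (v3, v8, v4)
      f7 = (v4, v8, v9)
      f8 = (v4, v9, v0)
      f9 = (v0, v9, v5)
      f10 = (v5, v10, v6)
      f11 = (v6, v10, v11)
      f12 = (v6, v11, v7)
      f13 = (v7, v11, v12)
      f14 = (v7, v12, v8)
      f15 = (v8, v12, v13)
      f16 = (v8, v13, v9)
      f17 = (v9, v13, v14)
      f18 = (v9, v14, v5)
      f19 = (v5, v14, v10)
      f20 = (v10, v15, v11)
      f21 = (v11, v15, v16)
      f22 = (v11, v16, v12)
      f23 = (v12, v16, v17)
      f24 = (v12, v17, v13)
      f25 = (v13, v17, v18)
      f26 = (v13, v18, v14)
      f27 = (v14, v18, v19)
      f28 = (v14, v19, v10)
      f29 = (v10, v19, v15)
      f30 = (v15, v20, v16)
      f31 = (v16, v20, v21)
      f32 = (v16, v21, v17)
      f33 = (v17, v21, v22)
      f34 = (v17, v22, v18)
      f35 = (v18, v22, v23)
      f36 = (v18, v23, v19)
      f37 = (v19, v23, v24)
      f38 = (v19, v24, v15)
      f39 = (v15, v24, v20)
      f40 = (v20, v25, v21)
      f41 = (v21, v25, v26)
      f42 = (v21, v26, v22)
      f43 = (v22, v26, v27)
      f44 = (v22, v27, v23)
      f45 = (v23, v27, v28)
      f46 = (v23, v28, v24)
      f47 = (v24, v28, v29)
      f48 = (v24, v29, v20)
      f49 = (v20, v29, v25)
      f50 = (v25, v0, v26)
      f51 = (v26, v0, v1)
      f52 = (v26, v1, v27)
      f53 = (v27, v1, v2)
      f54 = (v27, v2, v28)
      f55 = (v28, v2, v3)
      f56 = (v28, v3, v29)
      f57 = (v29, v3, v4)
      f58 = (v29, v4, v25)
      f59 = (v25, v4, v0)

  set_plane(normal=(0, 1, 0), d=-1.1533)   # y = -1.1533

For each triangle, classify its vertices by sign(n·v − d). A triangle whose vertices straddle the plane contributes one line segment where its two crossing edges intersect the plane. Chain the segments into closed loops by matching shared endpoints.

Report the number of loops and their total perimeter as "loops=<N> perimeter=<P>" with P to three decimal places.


Straddling triangles (18 of 60):
  (v15,v20,v16) [+-+] → (-1.30415, -1.1533, 0)–(-1.20565, -1.1533, 0.1356)  len=0.1676
  (v16,v20,v21) [+--] → (-1.20565, -1.1533, 0.1356)–(-1.00014, -1.1533, 0.4185)  len=0.3497
  (v16,v21,v17) [+-+] → (-1.00014, -1.1533, 0.4185)–(-0.901422, -1.1533, 0.386416)  len=0.1038
  (v17,v21,v22) [+-+] → (-0.901422, -1.1533, 0.386416)–(-0.665863, -1.1533, 0.309861)  len=0.2477
  (v19,v23,v24) [++-] → (-0.665863, -1.1533, -0.309861)–(-1.00014, -1.1533, -0.4185)  len=0.3515
  (v19,v24,v15) [+-+] → (-1.00014, -1.1533, -0.4185)–(-1.06114, -1.1533, -0.334527)  len=0.1038
  (v15,v24,v20) [+--] → (-1.06114, -1.1533, -0.334527)–(-1.30415, -1.1533, 0)  len=0.4135
  (v21,v26,v22) [--+] → (-0.131774, -1.1533, 0.309861)–(-0.665863, -1.1533, 0.309861)  len=0.5341
  (v22,v26,v27) [+-+] → (-0.131774, -1.1533, 0.309861)–(0.665863, -1.1533, 0.309861)  len=0.7976
  (v23,v28,v24) [++-] → (0.131774, -1.1533, -0.309861)–(-0.665863, -1.1533, -0.309861)  len=0.7976
  (v24,v28,v29) [-+-] → (0.131774, -1.1533, -0.309861)–(0.665863, -1.1533, -0.309861)  len=0.5341
  (v25,v0,v26) [-+-] → (1.30415, -1.1533, 0)–(1.06114, -1.1533, 0.334527)  len=0.4135
  (v26,v0,v1) [-++] → (1.06114, -1.1533, 0.334527)–(1.00014, -1.1533, 0.4185)  len=0.1038
  (v26,v1,v27) [-++] → (1.00014, -1.1533, 0.4185)–(0.665863, -1.1533, 0.309861)  len=0.3515
  (v28,v3,v29) [++-] → (0.901422, -1.1533, -0.386416)–(0.665863, -1.1533, -0.309861)  len=0.2477
  (v29,v3,v4) [-++] → (0.901422, -1.1533, -0.386416)–(1.00014, -1.1533, -0.4185)  len=0.1038
  (v29,v4,v25) [-+-] → (1.00014, -1.1533, -0.4185)–(1.20565, -1.1533, -0.1356)  len=0.3497
  (v25,v4,v0) [-++] → (1.20565, -1.1533, -0.1356)–(1.30415, -1.1533, 0)  len=0.1676

Chained into 1 loop(s):
  loop 1: 18 segments, perimeter = 6.1385
Total perimeter = 6.138

loops=1 perimeter=6.138


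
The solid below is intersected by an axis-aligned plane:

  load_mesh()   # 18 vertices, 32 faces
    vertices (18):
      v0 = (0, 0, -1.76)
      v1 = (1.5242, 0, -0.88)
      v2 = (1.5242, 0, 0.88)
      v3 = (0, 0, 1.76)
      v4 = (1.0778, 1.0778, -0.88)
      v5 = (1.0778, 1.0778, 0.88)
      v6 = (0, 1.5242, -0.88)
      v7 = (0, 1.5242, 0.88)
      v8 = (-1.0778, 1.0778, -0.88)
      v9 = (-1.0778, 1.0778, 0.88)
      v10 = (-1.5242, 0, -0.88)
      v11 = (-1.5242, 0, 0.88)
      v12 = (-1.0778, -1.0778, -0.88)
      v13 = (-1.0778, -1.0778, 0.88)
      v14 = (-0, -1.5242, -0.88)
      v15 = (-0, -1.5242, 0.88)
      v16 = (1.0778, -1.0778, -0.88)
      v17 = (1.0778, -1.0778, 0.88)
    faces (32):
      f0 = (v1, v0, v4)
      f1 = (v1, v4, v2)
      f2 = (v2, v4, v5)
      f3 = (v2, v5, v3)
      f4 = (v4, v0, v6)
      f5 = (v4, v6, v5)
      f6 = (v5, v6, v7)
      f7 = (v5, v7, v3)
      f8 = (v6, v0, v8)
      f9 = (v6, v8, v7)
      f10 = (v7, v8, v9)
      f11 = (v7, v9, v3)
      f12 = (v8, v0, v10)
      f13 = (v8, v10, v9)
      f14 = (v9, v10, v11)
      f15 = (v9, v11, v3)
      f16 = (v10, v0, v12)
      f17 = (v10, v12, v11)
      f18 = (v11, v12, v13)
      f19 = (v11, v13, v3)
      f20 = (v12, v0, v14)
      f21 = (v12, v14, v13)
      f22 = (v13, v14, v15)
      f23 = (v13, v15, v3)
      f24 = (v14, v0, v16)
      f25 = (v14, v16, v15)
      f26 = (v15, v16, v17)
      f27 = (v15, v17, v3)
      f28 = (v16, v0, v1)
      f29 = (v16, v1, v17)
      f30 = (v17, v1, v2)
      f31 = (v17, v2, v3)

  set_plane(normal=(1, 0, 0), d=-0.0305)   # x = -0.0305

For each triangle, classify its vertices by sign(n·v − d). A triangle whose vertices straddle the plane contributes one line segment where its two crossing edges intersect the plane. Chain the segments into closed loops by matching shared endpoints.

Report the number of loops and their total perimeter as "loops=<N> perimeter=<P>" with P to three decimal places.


loops=1 perimeter=10.486

Straddling triangles (12 of 32):
  (v6,v0,v8) [++-] → (-0.0305, 0.0305, -1.7351)–(-0.0305, 1.51157, -0.88)  len=1.7102
  (v6,v8,v7) [+-+] → (-0.0305, 1.51157, -0.88)–(-0.0305, 1.51157, 0.830195)  len=1.7102
  (v7,v8,v9) [+--] → (-0.0305, 1.51157, 0.830195)–(-0.0305, 1.51157, 0.88)  len=0.0498
  (v7,v9,v3) [+-+] → (-0.0305, 1.51157, 0.88)–(-0.0305, 0.0305, 1.7351)  len=1.7102
  (v8,v0,v10) [-+-] → (-0.0305, 0.0305, -1.7351)–(-0.0305, 0, -1.74239)  len=0.0314
  (v9,v11,v3) [--+] → (-0.0305, 0, 1.74239)–(-0.0305, 0.0305, 1.7351)  len=0.0314
  (v10,v0,v12) [-+-] → (-0.0305, 0, -1.74239)–(-0.0305, -0.0305, -1.7351)  len=0.0314
  (v11,v13,v3) [--+] → (-0.0305, -0.0305, 1.7351)–(-0.0305, 0, 1.74239)  len=0.0314
  (v12,v0,v14) [-++] → (-0.0305, -0.0305, -1.7351)–(-0.0305, -1.51157, -0.88)  len=1.7102
  (v12,v14,v13) [-+-] → (-0.0305, -1.51157, -0.88)–(-0.0305, -1.51157, -0.830195)  len=0.0498
  (v13,v14,v15) [-++] → (-0.0305, -1.51157, -0.830195)–(-0.0305, -1.51157, 0.88)  len=1.7102
  (v13,v15,v3) [-++] → (-0.0305, -1.51157, 0.88)–(-0.0305, -0.0305, 1.7351)  len=1.7102

Chained into 1 loop(s):
  loop 1: 12 segments, perimeter = 10.4862
Total perimeter = 10.486


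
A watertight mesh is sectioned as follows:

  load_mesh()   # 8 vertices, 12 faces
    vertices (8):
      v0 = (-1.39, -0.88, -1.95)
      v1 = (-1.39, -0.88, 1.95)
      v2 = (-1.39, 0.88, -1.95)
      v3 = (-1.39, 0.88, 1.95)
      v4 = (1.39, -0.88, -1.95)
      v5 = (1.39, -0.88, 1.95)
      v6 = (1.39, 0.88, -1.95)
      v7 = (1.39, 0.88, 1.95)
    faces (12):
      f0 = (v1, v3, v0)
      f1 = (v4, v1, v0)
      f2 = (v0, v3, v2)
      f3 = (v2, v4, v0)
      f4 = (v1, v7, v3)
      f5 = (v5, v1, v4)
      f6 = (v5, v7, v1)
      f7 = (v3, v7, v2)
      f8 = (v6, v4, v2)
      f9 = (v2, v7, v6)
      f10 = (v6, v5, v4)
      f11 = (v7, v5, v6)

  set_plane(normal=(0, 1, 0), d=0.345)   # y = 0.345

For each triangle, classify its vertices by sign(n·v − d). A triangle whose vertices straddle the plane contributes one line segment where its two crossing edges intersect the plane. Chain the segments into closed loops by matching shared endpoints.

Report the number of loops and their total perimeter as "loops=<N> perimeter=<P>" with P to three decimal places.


loops=1 perimeter=13.360

Straddling triangles (8 of 12):
  (v1,v3,v0) [-+-] → (-1.39, 0.345, 1.95)–(-1.39, 0.345, 0.764489)  len=1.1855
  (v0,v3,v2) [-++] → (-1.39, 0.345, 0.764489)–(-1.39, 0.345, -1.95)  len=2.7145
  (v2,v4,v0) [+--] → (-0.544943, 0.345, -1.95)–(-1.39, 0.345, -1.95)  len=0.8451
  (v1,v7,v3) [-++] → (0.544943, 0.345, 1.95)–(-1.39, 0.345, 1.95)  len=1.9349
  (v5,v7,v1) [-+-] → (1.39, 0.345, 1.95)–(0.544943, 0.345, 1.95)  len=0.8451
  (v6,v4,v2) [+-+] → (1.39, 0.345, -1.95)–(-0.544943, 0.345, -1.95)  len=1.9349
  (v6,v5,v4) [+--] → (1.39, 0.345, -0.764489)–(1.39, 0.345, -1.95)  len=1.1855
  (v7,v5,v6) [+-+] → (1.39, 0.345, 1.95)–(1.39, 0.345, -0.764489)  len=2.7145

Chained into 1 loop(s):
  loop 1: 8 segments, perimeter = 13.3600
Total perimeter = 13.360


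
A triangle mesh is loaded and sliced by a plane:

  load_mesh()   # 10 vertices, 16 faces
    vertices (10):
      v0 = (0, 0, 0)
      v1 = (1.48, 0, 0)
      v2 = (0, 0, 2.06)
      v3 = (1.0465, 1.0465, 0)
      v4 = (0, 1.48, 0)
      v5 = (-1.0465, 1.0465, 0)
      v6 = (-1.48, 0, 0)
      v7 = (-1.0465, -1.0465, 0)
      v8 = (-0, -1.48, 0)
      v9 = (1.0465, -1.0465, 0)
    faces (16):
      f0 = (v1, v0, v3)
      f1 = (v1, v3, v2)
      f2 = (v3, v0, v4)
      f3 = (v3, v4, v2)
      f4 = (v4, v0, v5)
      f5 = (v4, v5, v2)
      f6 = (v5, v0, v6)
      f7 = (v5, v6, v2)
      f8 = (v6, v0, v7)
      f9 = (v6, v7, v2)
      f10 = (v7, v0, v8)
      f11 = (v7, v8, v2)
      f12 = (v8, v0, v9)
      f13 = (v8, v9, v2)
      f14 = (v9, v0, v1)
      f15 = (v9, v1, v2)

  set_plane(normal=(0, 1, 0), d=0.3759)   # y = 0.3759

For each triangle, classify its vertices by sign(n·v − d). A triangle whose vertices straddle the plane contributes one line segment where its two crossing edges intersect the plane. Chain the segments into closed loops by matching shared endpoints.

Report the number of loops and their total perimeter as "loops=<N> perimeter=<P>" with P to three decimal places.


loops=1 perimeter=6.767

Straddling triangles (8 of 16):
  (v1,v0,v3) [--+] → (0.3759, 0.3759, 0)–(1.32429, 0.3759, 0)  len=0.9484
  (v1,v3,v2) [-+-] → (1.32429, 0.3759, 0)–(0.3759, 0.3759, 1.32005)  len=1.6254
  (v3,v0,v4) [+-+] → (0.3759, 0.3759, 0)–(0, 0.3759, 0)  len=0.3759
  (v3,v4,v2) [++-] → (0, 0.3759, 1.53679)–(0.3759, 0.3759, 1.32005)  len=0.4339
  (v4,v0,v5) [+-+] → (0, 0.3759, 0)–(-0.3759, 0.3759, 0)  len=0.3759
  (v4,v5,v2) [++-] → (-0.3759, 0.3759, 1.32005)–(0, 0.3759, 1.53679)  len=0.4339
  (v5,v0,v6) [+--] → (-0.3759, 0.3759, 0)–(-1.32429, 0.3759, 0)  len=0.9484
  (v5,v6,v2) [+--] → (-1.32429, 0.3759, 0)–(-0.3759, 0.3759, 1.32005)  len=1.6254

Chained into 1 loop(s):
  loop 1: 8 segments, perimeter = 6.7672
Total perimeter = 6.767


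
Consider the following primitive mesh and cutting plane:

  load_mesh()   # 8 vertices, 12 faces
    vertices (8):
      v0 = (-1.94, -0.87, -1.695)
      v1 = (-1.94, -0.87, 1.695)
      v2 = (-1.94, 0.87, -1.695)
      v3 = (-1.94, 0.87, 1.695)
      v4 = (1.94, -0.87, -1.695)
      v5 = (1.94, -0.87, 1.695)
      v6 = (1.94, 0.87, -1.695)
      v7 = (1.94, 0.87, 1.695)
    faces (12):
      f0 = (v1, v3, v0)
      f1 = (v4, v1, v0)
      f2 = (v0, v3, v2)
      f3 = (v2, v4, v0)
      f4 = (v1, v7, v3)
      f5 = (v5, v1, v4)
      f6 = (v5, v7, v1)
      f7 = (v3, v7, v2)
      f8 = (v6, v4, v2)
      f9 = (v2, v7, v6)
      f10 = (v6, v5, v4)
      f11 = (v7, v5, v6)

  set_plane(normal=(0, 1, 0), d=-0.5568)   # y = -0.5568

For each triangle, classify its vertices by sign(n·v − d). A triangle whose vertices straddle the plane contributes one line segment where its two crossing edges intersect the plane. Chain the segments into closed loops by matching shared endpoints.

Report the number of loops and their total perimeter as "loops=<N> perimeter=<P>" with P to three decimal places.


loops=1 perimeter=14.540

Straddling triangles (8 of 12):
  (v1,v3,v0) [-+-] → (-1.94, -0.5568, 1.695)–(-1.94, -0.5568, -1.0848)  len=2.7798
  (v0,v3,v2) [-++] → (-1.94, -0.5568, -1.0848)–(-1.94, -0.5568, -1.695)  len=0.6102
  (v2,v4,v0) [+--] → (1.2416, -0.5568, -1.695)–(-1.94, -0.5568, -1.695)  len=3.1816
  (v1,v7,v3) [-++] → (-1.2416, -0.5568, 1.695)–(-1.94, -0.5568, 1.695)  len=0.6984
  (v5,v7,v1) [-+-] → (1.94, -0.5568, 1.695)–(-1.2416, -0.5568, 1.695)  len=3.1816
  (v6,v4,v2) [+-+] → (1.94, -0.5568, -1.695)–(1.2416, -0.5568, -1.695)  len=0.6984
  (v6,v5,v4) [+--] → (1.94, -0.5568, 1.0848)–(1.94, -0.5568, -1.695)  len=2.7798
  (v7,v5,v6) [+-+] → (1.94, -0.5568, 1.695)–(1.94, -0.5568, 1.0848)  len=0.6102

Chained into 1 loop(s):
  loop 1: 8 segments, perimeter = 14.5400
Total perimeter = 14.540


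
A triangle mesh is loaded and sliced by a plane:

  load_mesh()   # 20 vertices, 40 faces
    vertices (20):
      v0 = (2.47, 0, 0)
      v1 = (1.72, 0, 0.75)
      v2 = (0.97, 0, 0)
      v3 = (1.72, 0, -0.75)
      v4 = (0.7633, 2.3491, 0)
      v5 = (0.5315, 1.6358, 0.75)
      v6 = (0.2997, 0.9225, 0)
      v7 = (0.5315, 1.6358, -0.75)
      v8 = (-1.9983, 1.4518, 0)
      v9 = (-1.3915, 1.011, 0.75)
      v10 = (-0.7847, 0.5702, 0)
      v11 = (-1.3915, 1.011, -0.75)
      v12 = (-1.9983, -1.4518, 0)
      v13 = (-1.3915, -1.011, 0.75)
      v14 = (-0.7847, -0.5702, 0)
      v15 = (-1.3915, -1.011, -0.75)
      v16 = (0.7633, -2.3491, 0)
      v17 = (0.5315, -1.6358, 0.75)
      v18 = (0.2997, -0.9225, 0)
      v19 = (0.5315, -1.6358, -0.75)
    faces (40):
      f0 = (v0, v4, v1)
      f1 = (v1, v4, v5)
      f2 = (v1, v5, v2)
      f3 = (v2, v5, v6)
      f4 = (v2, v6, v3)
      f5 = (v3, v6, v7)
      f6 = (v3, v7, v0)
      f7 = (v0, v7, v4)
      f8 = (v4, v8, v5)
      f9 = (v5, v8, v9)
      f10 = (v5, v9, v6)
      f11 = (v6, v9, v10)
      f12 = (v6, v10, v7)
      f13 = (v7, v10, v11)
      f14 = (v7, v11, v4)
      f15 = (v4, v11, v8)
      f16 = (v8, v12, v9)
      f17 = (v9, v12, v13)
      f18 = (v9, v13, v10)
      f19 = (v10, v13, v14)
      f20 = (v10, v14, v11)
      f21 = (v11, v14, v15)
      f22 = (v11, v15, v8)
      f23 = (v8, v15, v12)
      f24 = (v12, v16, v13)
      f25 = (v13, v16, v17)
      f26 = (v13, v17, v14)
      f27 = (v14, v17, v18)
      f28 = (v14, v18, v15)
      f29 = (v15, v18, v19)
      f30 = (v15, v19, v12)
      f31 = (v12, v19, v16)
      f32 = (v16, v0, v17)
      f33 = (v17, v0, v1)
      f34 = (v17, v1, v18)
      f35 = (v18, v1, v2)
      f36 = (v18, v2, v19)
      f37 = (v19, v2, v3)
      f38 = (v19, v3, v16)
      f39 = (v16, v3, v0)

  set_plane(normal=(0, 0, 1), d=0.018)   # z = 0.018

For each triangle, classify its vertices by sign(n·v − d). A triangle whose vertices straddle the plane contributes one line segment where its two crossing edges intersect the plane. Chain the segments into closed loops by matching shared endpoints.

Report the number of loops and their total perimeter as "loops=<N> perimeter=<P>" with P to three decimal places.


Straddling triangles (20 of 40):
  (v0,v4,v1) [--+] → (0.786261, 2.29272, 0.018)–(2.452, 0, 0.018)  len=2.8339
  (v1,v4,v5) [+-+] → (0.786261, 2.29272, 0.018)–(0.757737, 2.33198, 0.018)  len=0.0485
  (v1,v5,v2) [++-] → (0.959476, 0.0392592, 0.018)–(0.988, 0, 0.018)  len=0.0485
  (v2,v5,v6) [-+-] → (0.959476, 0.0392592, 0.018)–(0.305263, 0.939619, 0.018)  len=1.1129
  (v4,v8,v5) [--+] → (-1.93758, 1.45622, 0.018)–(0.757737, 2.33198, 0.018)  len=2.8340
  (v5,v8,v9) [+-+] → (-1.93758, 1.45622, 0.018)–(-1.98374, 1.44122, 0.018)  len=0.0485
  (v5,v9,v6) [++-] → (0.259111, 0.924624, 0.018)–(0.305263, 0.939619, 0.018)  len=0.0485
  (v6,v9,v10) [-+-] → (0.259111, 0.924624, 0.018)–(-0.799263, 0.580779, 0.018)  len=1.1128
  (v8,v12,v9) [--+] → (-1.98374, -1.39269, 0.018)–(-1.98374, 1.44122, 0.018)  len=2.8339
  (v9,v12,v13) [+-+] → (-1.98374, -1.39269, 0.018)–(-1.98374, -1.44122, 0.018)  len=0.0485
  (v9,v13,v10) [++-] → (-0.799263, 0.532251, 0.018)–(-0.799263, 0.580779, 0.018)  len=0.0485
  (v10,v13,v14) [-+-] → (-0.799263, 0.532251, 0.018)–(-0.799263, -0.580779, 0.018)  len=1.1130
  (v12,v16,v13) [--+] → (0.711585, -2.31699, 0.018)–(-1.98374, -1.44122, 0.018)  len=2.8340
  (v13,v16,v17) [+-+] → (0.711585, -2.31699, 0.018)–(0.757737, -2.33198, 0.018)  len=0.0485
  (v13,v17,v14) [++-] → (-0.753111, -0.595774, 0.018)–(-0.799263, -0.580779, 0.018)  len=0.0485
  (v14,v17,v18) [-+-] → (-0.753111, -0.595774, 0.018)–(0.305263, -0.939619, 0.018)  len=1.1128
  (v16,v0,v17) [--+] → (2.42348, -0.0392592, 0.018)–(0.757737, -2.33198, 0.018)  len=2.8339
  (v17,v0,v1) [+-+] → (2.42348, -0.0392592, 0.018)–(2.452, 0, 0.018)  len=0.0485
  (v17,v1,v18) [++-] → (0.333787, -0.90036, 0.018)–(0.305263, -0.939619, 0.018)  len=0.0485
  (v18,v1,v2) [-+-] → (0.333787, -0.90036, 0.018)–(0.988, 0, 0.018)  len=1.1129

Chained into 2 loop(s):
  loop 1: 10 segments, perimeter = 14.4125
  loop 2: 10 segments, perimeter = 5.8072
Total perimeter = 20.220

loops=2 perimeter=20.220


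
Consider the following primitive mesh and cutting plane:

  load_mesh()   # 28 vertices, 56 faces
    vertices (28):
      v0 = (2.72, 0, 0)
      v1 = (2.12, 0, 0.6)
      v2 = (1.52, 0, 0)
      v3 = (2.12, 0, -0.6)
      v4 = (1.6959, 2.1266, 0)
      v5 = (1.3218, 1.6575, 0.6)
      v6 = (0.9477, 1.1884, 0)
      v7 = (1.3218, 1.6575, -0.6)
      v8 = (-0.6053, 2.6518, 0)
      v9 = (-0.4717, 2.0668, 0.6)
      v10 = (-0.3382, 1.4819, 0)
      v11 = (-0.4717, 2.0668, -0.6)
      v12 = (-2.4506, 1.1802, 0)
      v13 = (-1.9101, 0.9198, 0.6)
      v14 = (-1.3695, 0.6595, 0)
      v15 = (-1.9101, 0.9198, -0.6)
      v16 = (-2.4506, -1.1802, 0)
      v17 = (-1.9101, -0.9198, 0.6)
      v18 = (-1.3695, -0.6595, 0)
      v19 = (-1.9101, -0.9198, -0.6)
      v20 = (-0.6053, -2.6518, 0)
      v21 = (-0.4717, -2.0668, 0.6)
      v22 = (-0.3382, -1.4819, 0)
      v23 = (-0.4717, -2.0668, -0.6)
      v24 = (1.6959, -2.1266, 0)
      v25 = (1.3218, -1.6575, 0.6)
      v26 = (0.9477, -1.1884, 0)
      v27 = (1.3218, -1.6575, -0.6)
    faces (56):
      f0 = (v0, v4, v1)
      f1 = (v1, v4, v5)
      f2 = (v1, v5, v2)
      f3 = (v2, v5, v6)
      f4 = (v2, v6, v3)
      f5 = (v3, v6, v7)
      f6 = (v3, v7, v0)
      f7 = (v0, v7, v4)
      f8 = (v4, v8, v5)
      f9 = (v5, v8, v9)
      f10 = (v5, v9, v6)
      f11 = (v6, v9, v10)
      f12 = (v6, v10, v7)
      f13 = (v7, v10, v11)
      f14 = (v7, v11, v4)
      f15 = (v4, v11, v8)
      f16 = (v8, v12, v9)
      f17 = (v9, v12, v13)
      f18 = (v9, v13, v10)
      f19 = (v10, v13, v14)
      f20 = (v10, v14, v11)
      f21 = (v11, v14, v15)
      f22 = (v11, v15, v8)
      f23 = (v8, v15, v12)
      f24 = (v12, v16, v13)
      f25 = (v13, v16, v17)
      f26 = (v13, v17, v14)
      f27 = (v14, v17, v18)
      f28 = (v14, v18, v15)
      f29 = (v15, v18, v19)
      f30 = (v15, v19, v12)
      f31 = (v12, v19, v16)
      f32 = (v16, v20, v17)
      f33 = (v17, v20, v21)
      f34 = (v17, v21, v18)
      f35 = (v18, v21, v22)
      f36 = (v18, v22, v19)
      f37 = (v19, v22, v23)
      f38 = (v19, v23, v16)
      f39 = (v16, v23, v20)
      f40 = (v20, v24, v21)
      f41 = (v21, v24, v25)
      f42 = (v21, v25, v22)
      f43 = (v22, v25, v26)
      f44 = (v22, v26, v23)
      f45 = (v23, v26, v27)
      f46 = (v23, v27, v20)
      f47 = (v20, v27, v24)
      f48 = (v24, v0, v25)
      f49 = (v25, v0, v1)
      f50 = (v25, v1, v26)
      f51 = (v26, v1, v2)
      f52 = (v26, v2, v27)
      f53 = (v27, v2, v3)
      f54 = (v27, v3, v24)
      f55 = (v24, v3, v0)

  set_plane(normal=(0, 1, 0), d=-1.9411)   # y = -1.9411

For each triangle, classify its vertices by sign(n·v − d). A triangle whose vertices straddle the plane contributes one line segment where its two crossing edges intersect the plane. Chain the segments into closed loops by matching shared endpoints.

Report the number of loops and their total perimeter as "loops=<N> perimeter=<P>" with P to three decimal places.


loops=1 perimeter=7.335

Straddling triangles (16 of 56):
  (v16,v20,v17) [+-+] → (-1.49648, -1.9411, 0)–(-1.1407, -1.9411, 0.246201)  len=0.4327
  (v17,v20,v21) [+--] → (-1.1407, -1.9411, 0.246201)–(-0.629335, -1.9411, 0.6)  len=0.6218
  (v17,v21,v18) [+-+] → (-0.629335, -1.9411, 0.6)–(-0.551891, -1.9411, 0.546408)  len=0.0942
  (v18,v21,v22) [+-+] → (-0.551891, -1.9411, 0.546408)–(-0.44301, -1.9411, 0.471055)  len=0.1324
  (v19,v22,v23) [++-] → (-0.44301, -1.9411, -0.471055)–(-0.629335, -1.9411, -0.6)  len=0.2266
  (v19,v23,v16) [+-+] → (-0.629335, -1.9411, -0.6)–(-0.752264, -1.9411, -0.514933)  len=0.1495
  (v16,v23,v20) [+--] → (-0.752264, -1.9411, -0.514933)–(-1.49648, -1.9411, 0)  len=0.9050
  (v21,v24,v25) [--+] → (1.54797, -1.9411, 0.237263)–(0.0791012, -1.9411, 0.6)  len=1.5130
  (v21,v25,v22) [-++] → (0.0791012, -1.9411, 0.6)–(-0.44301, -1.9411, 0.471055)  len=0.5378
  (v22,v26,v23) [++-] → (-0.268582, -1.9411, -0.514139)–(-0.44301, -1.9411, -0.471055)  len=0.1797
  (v23,v26,v27) [-++] → (-0.268582, -1.9411, -0.514139)–(0.0791012, -1.9411, -0.6)  len=0.3581
  (v23,v27,v20) [-+-] → (0.0791012, -1.9411, -0.6)–(0.772141, -1.9411, -0.428865)  len=0.7139
  (v20,v27,v24) [-+-] → (0.772141, -1.9411, -0.428865)–(1.54797, -1.9411, -0.237263)  len=0.7991
  (v24,v0,v25) [-++] → (1.78523, -1.9411, 0)–(1.54797, -1.9411, 0.237263)  len=0.3355
  (v27,v3,v24) [++-] → (1.73289, -1.9411, -0.0523371)–(1.54797, -1.9411, -0.237263)  len=0.2615
  (v24,v3,v0) [-++] → (1.73289, -1.9411, -0.0523371)–(1.78523, -1.9411, 0)  len=0.0740

Chained into 1 loop(s):
  loop 1: 16 segments, perimeter = 7.3348
Total perimeter = 7.335
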